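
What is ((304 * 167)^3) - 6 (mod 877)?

700

304 * 167 = 50768 ≡ 779 (mod 877)
(779)^3 ≡ 706 (mod 877)
706 - 6 = 700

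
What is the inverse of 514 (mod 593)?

593 = 1*514 + 79
514 = 6*79 + 40
79 = 1*40 + 39
40 = 1*39 + 1
39 = 39*1 + 0
gcd(514, 593) = 1, so the inverse exists.
Bézout: 1 = −13*593 + 15*514.
So 514⁻¹ ≡ 15 (mod 593).

15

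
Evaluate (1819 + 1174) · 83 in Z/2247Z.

1249

1819 + 1174 = 2993 ≡ 746 (mod 2247)
746 · 83 = 61918 ≡ 1249 (mod 2247)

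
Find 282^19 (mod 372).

Compute successive squares:
282^1 ≡ 282 (mod 372)
282^2 ≡ 282^2 = 79524 ≡ 288 (mod 372)
282^4 ≡ 288^2 = 82944 ≡ 360 (mod 372)
282^8 ≡ 360^2 = 129600 ≡ 144 (mod 372)
282^16 ≡ 144^2 = 20736 ≡ 276 (mod 372)
282^19 = 282^16 · 282^2 · 282^1 ≡ 276 · 288 · 282 (mod 372).
Accumulate the product:
276 · 288 = 79488 ≡ 252
252 · 282 = 71064 ≡ 12

12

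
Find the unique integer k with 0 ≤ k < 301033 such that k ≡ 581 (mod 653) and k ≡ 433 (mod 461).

653⁻¹ mod 461: 653*449 ≡ 1 (mod 461), so 653⁻¹ ≡ 449.
k = 581 + 653*((433 − 581)*449 mod 461) = 581 + 653*393 = 257210.

257210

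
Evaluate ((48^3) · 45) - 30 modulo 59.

(48)^3 ≡ 26 (mod 59)
26 · 45 = 1170 ≡ 49 (mod 59)
49 - 30 = 19

19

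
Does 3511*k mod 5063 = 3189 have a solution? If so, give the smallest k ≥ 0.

gcd(3511, 5063) = 1, so a unique solution mod 5063 exists.
3511⁻¹ ≡ 2998 (mod 5063).
k ≡ 2998*3189 ≡ 1678 (mod 5063).

1678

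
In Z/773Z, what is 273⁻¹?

521

Run the extended Euclidean algorithm:
773 = 2×273 + 227
273 = 1×227 + 46
227 = 4×46 + 43
46 = 1×43 + 3
43 = 14×3 + 1
3 = 3×1 + 0
gcd(273, 773) = 1, so the inverse exists.
Back-substitute for 1:
1 = 1×43 − 14×3
  = −14×46 + 15×43
  = 15×227 − 74×46
  = −74×273 + 89×227
  = 89×773 − 252×273
So 273⁻¹ ≡ −252 ≡ 521 (mod 773).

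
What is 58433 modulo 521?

81

58433 = 112*521 + 81, so 58433 ≡ 81 (mod 521).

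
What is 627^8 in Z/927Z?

627^1 ≡ 627 (mod 927)
627^2 ≡ 627^2 = 393129 ≡ 81 (mod 927)
627^4 ≡ 81^2 = 6561 ≡ 72 (mod 927)
627^8 ≡ 72^2 = 5184 ≡ 549 (mod 927)
So 627^8 ≡ 549 (mod 927).

549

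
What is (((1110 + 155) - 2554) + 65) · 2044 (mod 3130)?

2144

1110 + 155 = 1265
1265 - 2554 = -1289 ≡ 1841 (mod 3130)
1841 + 65 = 1906
1906 · 2044 = 3895864 ≡ 2144 (mod 3130)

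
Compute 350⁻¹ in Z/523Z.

523 = 1*350 + 173
350 = 2*173 + 4
173 = 43*4 + 1
4 = 4*1 + 0
gcd(350, 523) = 1, so the inverse exists.
Back-substitute for 1:
1 = 1*173 − 43*4
  = −43*350 + 87*173
  = 87*523 − 130*350
So 350⁻¹ ≡ −130 ≡ 393 (mod 523).

393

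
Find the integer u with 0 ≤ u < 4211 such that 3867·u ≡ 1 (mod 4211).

3856

4211 = 1*3867 + 344
3867 = 11*344 + 83
344 = 4*83 + 12
83 = 6*12 + 11
12 = 1*11 + 1
11 = 11*1 + 0
gcd(3867, 4211) = 1, so the inverse exists.
Back-substitute for 1:
1 = 1*12 − 1*11
  = −1*83 + 7*12
  = 7*344 − 29*83
  = −29*3867 + 326*344
  = 326*4211 − 355*3867
So 3867⁻¹ ≡ −355 ≡ 3856 (mod 4211).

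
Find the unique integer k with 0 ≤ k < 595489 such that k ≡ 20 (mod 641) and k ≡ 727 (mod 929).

533973

641⁻¹ mod 929: 641×829 ≡ 1 (mod 929), so 641⁻¹ ≡ 829.
k = 20 + 641×((727 − 20)×829 mod 929) = 20 + 641×833 = 533973.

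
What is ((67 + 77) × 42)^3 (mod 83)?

67 + 77 = 144 ≡ 61 (mod 83)
61 × 42 = 2562 ≡ 72 (mod 83)
(72)^3 ≡ 80 (mod 83)

80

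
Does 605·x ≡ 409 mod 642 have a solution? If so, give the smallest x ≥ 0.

gcd(605, 642) = 1, so a unique solution mod 642 exists.
605⁻¹ ≡ 347 (mod 642).
x ≡ 347·409 ≡ 41 (mod 642).

41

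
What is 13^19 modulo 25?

Using repeated squaring:
13^1 ≡ 13 (mod 25)
13^2 ≡ 13^2 = 169 ≡ 19 (mod 25)
13^4 ≡ 19^2 = 361 ≡ 11 (mod 25)
13^8 ≡ 11^2 = 121 ≡ 21 (mod 25)
13^16 ≡ 21^2 = 441 ≡ 16 (mod 25)
13^19 = 13^16 · 13^2 · 13^1 ≡ 16 · 19 · 13 (mod 25).
Accumulate the product:
16 · 19 = 304 ≡ 4
4 · 13 = 52 ≡ 2

2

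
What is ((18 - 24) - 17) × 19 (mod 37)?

7

18 - 24 = -6 ≡ 31 (mod 37)
31 - 17 = 14
14 × 19 = 266 ≡ 7 (mod 37)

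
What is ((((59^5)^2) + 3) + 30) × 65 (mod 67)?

(59)^5 ≡ 62 (mod 67)
(62)^2 ≡ 25 (mod 67)
25 + 3 = 28
28 + 30 = 58
58 × 65 = 3770 ≡ 18 (mod 67)

18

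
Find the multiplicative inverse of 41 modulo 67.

Apply the Euclidean algorithm and back-substitute:
67 = 1×41 + 26
41 = 1×26 + 15
26 = 1×15 + 11
15 = 1×11 + 4
11 = 2×4 + 3
4 = 1×3 + 1
3 = 3×1 + 0
gcd(41, 67) = 1, so the inverse exists.
Back-substitute for 1:
1 = 1×4 − 1×3
  = −1×11 + 3×4
  = 3×15 − 4×11
  = −4×26 + 7×15
  = 7×41 − 11×26
  = −11×67 + 18×41
So 41⁻¹ ≡ 18 (mod 67).

18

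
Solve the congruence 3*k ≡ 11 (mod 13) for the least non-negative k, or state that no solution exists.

8

gcd(3, 13) = 1, so a unique solution mod 13 exists.
3⁻¹ ≡ 9 (mod 13).
k ≡ 9*11 ≡ 8 (mod 13).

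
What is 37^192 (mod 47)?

Compute successive squares:
192 in binary is 11000000, i.e. 192 = 128 + 64.
37^1 ≡ 37 (mod 47)
37^2 ≡ 37^2 = 1369 ≡ 6 (mod 47)
37^4 ≡ 6^2 = 36 (mod 47)
37^8 ≡ 36^2 = 1296 ≡ 27 (mod 47)
37^16 ≡ 27^2 = 729 ≡ 24 (mod 47)
37^32 ≡ 24^2 = 576 ≡ 12 (mod 47)
37^64 ≡ 12^2 = 144 ≡ 3 (mod 47)
37^128 ≡ 3^2 = 9 (mod 47)
37^192 = 37^128 × 37^64 ≡ 9 × 3 (mod 47).
9 × 3 = 27 ≡ 27 (mod 47).

27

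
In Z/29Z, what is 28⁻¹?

28

By the extended Euclidean algorithm:
29 = 1·28 + 1
28 = 28·1 + 0
gcd(28, 29) = 1, so the inverse exists.
Bézout: 1 = 1·29 − 1·28.
So 28⁻¹ ≡ −1 ≡ 28 (mod 29).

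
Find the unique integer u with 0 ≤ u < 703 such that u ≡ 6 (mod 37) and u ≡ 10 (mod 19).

37⁻¹ mod 19: 37·18 ≡ 1 (mod 19), so 37⁻¹ ≡ 18.
u = 6 + 37·((10 − 6)·18 mod 19) = 6 + 37·15 = 561.

561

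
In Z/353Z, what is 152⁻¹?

72

Apply the Euclidean algorithm and back-substitute:
353 = 2·152 + 49
152 = 3·49 + 5
49 = 9·5 + 4
5 = 1·4 + 1
4 = 4·1 + 0
gcd(152, 353) = 1, so the inverse exists.
Back-substitute for 1:
1 = 1·5 − 1·4
  = −1·49 + 10·5
  = 10·152 − 31·49
  = −31·353 + 72·152
So 152⁻¹ ≡ 72 (mod 353).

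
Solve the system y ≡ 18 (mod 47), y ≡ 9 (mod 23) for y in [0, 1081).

47⁻¹ mod 23: 47·1 ≡ 1 (mod 23), so 47⁻¹ ≡ 1.
y = 18 + 47·((9 − 18)·1 mod 23) = 18 + 47·14 = 676.
Check: 676 mod 47 = 18, 676 mod 23 = 9. ✓

676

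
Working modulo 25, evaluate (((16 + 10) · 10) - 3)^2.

16 + 10 = 26 ≡ 1 (mod 25)
1 · 10 = 10
10 - 3 = 7
(7)^2 ≡ 24 (mod 25)

24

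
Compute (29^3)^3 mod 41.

30

(29)^3 ≡ 35 (mod 41)
(35)^3 ≡ 30 (mod 41)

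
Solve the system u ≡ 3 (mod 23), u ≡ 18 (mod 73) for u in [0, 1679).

164

23⁻¹ mod 73: 23*54 ≡ 1 (mod 73), so 23⁻¹ ≡ 54.
u = 3 + 23*((18 − 3)*54 mod 73) = 3 + 23*7 = 164.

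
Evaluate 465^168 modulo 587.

452

168 in binary is 10101000, i.e. 168 = 128 + 32 + 8.
465^1 ≡ 465 (mod 587)
465^2 ≡ 465^2 = 216225 ≡ 209 (mod 587)
465^4 ≡ 209^2 = 43681 ≡ 243 (mod 587)
465^8 ≡ 243^2 = 59049 ≡ 349 (mod 587)
465^16 ≡ 349^2 = 121801 ≡ 292 (mod 587)
465^32 ≡ 292^2 = 85264 ≡ 149 (mod 587)
465^64 ≡ 149^2 = 22201 ≡ 482 (mod 587)
465^128 ≡ 482^2 = 232324 ≡ 459 (mod 587)
465^168 = 465^128 · 465^32 · 465^8 ≡ 459 · 149 · 349 (mod 587).
Accumulate the product:
459 · 149 = 68391 ≡ 299
299 · 349 = 104351 ≡ 452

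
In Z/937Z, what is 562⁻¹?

By the extended Euclidean algorithm:
937 = 1*562 + 375
562 = 1*375 + 187
375 = 2*187 + 1
187 = 187*1 + 0
gcd(562, 937) = 1, so the inverse exists.
Back-substitute for 1:
1 = 1*375 − 2*187
  = −2*562 + 3*375
  = 3*937 − 5*562
So 562⁻¹ ≡ −5 ≡ 932 (mod 937).

932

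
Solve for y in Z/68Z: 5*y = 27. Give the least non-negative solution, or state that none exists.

19

gcd(5, 68) = 1, so a unique solution mod 68 exists.
5⁻¹ ≡ 41 (mod 68).
y ≡ 41*27 ≡ 19 (mod 68).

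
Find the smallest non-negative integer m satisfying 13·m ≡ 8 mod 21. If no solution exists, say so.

gcd(13, 21) = 1, so a unique solution mod 21 exists.
13⁻¹ ≡ 13 (mod 21).
m ≡ 13·8 ≡ 20 (mod 21).

20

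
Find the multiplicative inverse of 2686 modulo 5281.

5281 = 1×2686 + 2595
2686 = 1×2595 + 91
2595 = 28×91 + 47
91 = 1×47 + 44
47 = 1×44 + 3
44 = 14×3 + 2
3 = 1×2 + 1
2 = 2×1 + 0
gcd(2686, 5281) = 1, so the inverse exists.
Bézout: 1 = 915×5281 − 1799×2686.
So 2686⁻¹ ≡ −1799 ≡ 3482 (mod 5281).

3482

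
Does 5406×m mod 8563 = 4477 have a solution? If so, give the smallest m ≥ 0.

4295

gcd(5406, 8563) = 1, so a unique solution mod 8563 exists.
5406⁻¹ ≡ 2650 (mod 8563).
m ≡ 2650×4477 ≡ 4295 (mod 8563).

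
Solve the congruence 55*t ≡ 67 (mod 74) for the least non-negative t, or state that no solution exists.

51

gcd(55, 74) = 1, so a unique solution mod 74 exists.
55⁻¹ ≡ 35 (mod 74).
t ≡ 35*67 ≡ 51 (mod 74).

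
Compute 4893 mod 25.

18

4893 = 195·25 + 18, so 4893 ≡ 18 (mod 25).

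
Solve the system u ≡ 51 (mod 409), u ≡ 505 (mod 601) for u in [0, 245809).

150154

409⁻¹ mod 601: 409·529 ≡ 1 (mod 601), so 409⁻¹ ≡ 529.
u = 51 + 409·((505 − 51)·529 mod 601) = 51 + 409·367 = 150154.
Check: 150154 mod 409 = 51, 150154 mod 601 = 505. ✓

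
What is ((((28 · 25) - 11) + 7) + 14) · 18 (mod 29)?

20

28 · 25 = 700 ≡ 4 (mod 29)
4 - 11 = -7 ≡ 22 (mod 29)
22 + 7 = 29 ≡ 0 (mod 29)
0 + 14 = 14
14 · 18 = 252 ≡ 20 (mod 29)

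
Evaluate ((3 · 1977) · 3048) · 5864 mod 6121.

1725

3 · 1977 = 5931
5931 · 3048 = 18077688 ≡ 2375 (mod 6121)
2375 · 5864 = 13927000 ≡ 1725 (mod 6121)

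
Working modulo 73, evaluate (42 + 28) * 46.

42 + 28 = 70
70 * 46 = 3220 ≡ 8 (mod 73)

8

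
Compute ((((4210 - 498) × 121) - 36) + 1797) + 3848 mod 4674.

1383

4210 - 498 = 3712
3712 × 121 = 449152 ≡ 448 (mod 4674)
448 - 36 = 412
412 + 1797 = 2209
2209 + 3848 = 6057 ≡ 1383 (mod 4674)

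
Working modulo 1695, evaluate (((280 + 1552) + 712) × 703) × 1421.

912

280 + 1552 = 1832 ≡ 137 (mod 1695)
137 + 712 = 849
849 × 703 = 596847 ≡ 207 (mod 1695)
207 × 1421 = 294147 ≡ 912 (mod 1695)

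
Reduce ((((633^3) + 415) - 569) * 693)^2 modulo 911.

817

(633)^3 ≡ 72 (mod 911)
72 + 415 = 487
487 - 569 = -82 ≡ 829 (mod 911)
829 * 693 = 574497 ≡ 567 (mod 911)
(567)^2 ≡ 817 (mod 911)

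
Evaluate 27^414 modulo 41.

9

Compute successive squares:
27^1 ≡ 27 (mod 41)
27^2 ≡ 27^2 = 729 ≡ 32 (mod 41)
27^4 ≡ 32^2 = 1024 ≡ 40 (mod 41)
27^8 ≡ 40^2 = 1600 ≡ 1 (mod 41)
27^16 ≡ 1^2 = 1 (mod 41)
27^32 ≡ 1^2 = 1 (mod 41)
27^64 ≡ 1^2 = 1 (mod 41)
27^128 ≡ 1^2 = 1 (mod 41)
27^256 ≡ 1^2 = 1 (mod 41)
27^414 = 27^256 · 27^128 · 27^16 · 27^8 · 27^4 · 27^2 ≡ 1 · 1 · 1 · 1 · 40 · 32 (mod 41).
Accumulate the product:
1 · 1 = 1
1 · 1 = 1
1 · 1 = 1
1 · 40 = 40
40 · 32 = 1280 ≡ 9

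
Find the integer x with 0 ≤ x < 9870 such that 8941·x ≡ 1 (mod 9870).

9870 = 1*8941 + 929
8941 = 9*929 + 580
929 = 1*580 + 349
580 = 1*349 + 231
349 = 1*231 + 118
231 = 1*118 + 113
118 = 1*113 + 5
113 = 22*5 + 3
5 = 1*3 + 2
3 = 1*2 + 1
2 = 2*1 + 0
gcd(8941, 9870) = 1, so the inverse exists.
Back-substitute for 1:
1 = 1*3 − 1*2
  = −1*5 + 2*3
  = 2*113 − 45*5
  = −45*118 + 47*113
  = 47*231 − 92*118
  = −92*349 + 139*231
  = 139*580 − 231*349
  = −231*929 + 370*580
  = 370*8941 − 3561*929
  = −3561*9870 + 3931*8941
So 8941⁻¹ ≡ 3931 (mod 9870).

3931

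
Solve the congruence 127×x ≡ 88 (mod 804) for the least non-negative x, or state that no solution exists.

gcd(127, 804) = 1, so a unique solution mod 804 exists.
127⁻¹ ≡ 19 (mod 804).
x ≡ 19×88 ≡ 64 (mod 804).

64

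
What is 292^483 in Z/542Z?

Using repeated squaring:
483 in binary is 111100011, i.e. 483 = 256 + 128 + 64 + 32 + 2 + 1.
292^1 ≡ 292 (mod 542)
292^2 ≡ 292^2 = 85264 ≡ 170 (mod 542)
292^4 ≡ 170^2 = 28900 ≡ 174 (mod 542)
292^8 ≡ 174^2 = 30276 ≡ 466 (mod 542)
292^16 ≡ 466^2 = 217156 ≡ 356 (mod 542)
292^32 ≡ 356^2 = 126736 ≡ 450 (mod 542)
292^64 ≡ 450^2 = 202500 ≡ 334 (mod 542)
292^128 ≡ 334^2 = 111556 ≡ 446 (mod 542)
292^256 ≡ 446^2 = 198916 ≡ 2 (mod 542)
292^483 = 292^256 * 292^128 * 292^64 * 292^32 * 292^2 * 292^1 ≡ 2 * 446 * 334 * 450 * 170 * 292 (mod 542).
Accumulate the product:
2 * 446 = 892 ≡ 350
350 * 334 = 116900 ≡ 370
370 * 450 = 166500 ≡ 106
106 * 170 = 18020 ≡ 134
134 * 292 = 39128 ≡ 104

104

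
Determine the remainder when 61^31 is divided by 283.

Compute successive squares:
31 in binary is 11111, i.e. 31 = 16 + 8 + 4 + 2 + 1.
61^1 ≡ 61 (mod 283)
61^2 ≡ 61^2 = 3721 ≡ 42 (mod 283)
61^4 ≡ 42^2 = 1764 ≡ 66 (mod 283)
61^8 ≡ 66^2 = 4356 ≡ 111 (mod 283)
61^16 ≡ 111^2 = 12321 ≡ 152 (mod 283)
61^31 = 61^16 * 61^8 * 61^4 * 61^2 * 61^1 ≡ 152 * 111 * 66 * 42 * 61 (mod 283).
Accumulate the product:
152 * 111 = 16872 ≡ 175
175 * 66 = 11550 ≡ 230
230 * 42 = 9660 ≡ 38
38 * 61 = 2318 ≡ 54

54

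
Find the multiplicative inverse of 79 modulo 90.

Apply the Euclidean algorithm and back-substitute:
90 = 1×79 + 11
79 = 7×11 + 2
11 = 5×2 + 1
2 = 2×1 + 0
gcd(79, 90) = 1, so the inverse exists.
Bézout: 1 = 36×90 − 41×79.
So 79⁻¹ ≡ −41 ≡ 49 (mod 90).

49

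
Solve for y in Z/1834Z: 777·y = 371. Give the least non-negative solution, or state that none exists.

gcd(777, 1834) = 7, and 7 | 371, so solutions exist.
Divide through by 7: 111·y ≡ 53 mod 262.
111⁻¹ ≡ 203 (mod 262).
y ≡ 203·53 ≡ 17 (mod 262).
The smallest non-negative solution is y = 17.

17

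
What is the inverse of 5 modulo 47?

Run the extended Euclidean algorithm:
47 = 9×5 + 2
5 = 2×2 + 1
2 = 2×1 + 0
gcd(5, 47) = 1, so the inverse exists.
Back-substitute for 1:
1 = 1×5 − 2×2
  = −2×47 + 19×5
So 5⁻¹ ≡ 19 (mod 47).

19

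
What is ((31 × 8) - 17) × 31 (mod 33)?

31 × 8 = 248 ≡ 17 (mod 33)
17 - 17 = 0
0 × 31 = 0

0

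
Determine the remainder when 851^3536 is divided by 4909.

By square-and-multiply:
3536 in binary is 110111010000, i.e. 3536 = 2048 + 1024 + 256 + 128 + 64 + 16.
851^1 ≡ 851 (mod 4909)
851^2 ≡ 851^2 = 724201 ≡ 2578 (mod 4909)
851^4 ≡ 2578^2 = 6646084 ≡ 4207 (mod 4909)
851^8 ≡ 4207^2 = 17698849 ≡ 1904 (mod 4909)
851^16 ≡ 1904^2 = 3625216 ≡ 2374 (mod 4909)
851^32 ≡ 2374^2 = 5635876 ≡ 344 (mod 4909)
851^64 ≡ 344^2 = 118336 ≡ 520 (mod 4909)
851^128 ≡ 520^2 = 270400 ≡ 405 (mod 4909)
851^256 ≡ 405^2 = 164025 ≡ 2028 (mod 4909)
851^512 ≡ 2028^2 = 4112784 ≡ 3951 (mod 4909)
851^1024 ≡ 3951^2 = 15610401 ≡ 4690 (mod 4909)
851^2048 ≡ 4690^2 = 21996100 ≡ 3780 (mod 4909)
851^3536 = 851^2048 · 851^1024 · 851^256 · 851^128 · 851^64 · 851^16 ≡ 3780 · 4690 · 2028 · 405 · 520 · 2374 (mod 4909).
Accumulate the product:
3780 · 4690 = 17728200 ≡ 1801
1801 · 2028 = 3652428 ≡ 132
132 · 405 = 53460 ≡ 4370
4370 · 520 = 2272400 ≡ 4442
4442 · 2374 = 10545308 ≡ 776

776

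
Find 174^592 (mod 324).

0

174^1 ≡ 174 (mod 324)
174^2 ≡ 174^2 = 30276 ≡ 144 (mod 324)
174^4 ≡ 144^2 = 20736 ≡ 0 (mod 324)
174^8 ≡ 0^2 = 0 (mod 324)
174^16 ≡ 0^2 = 0 (mod 324)
174^32 ≡ 0^2 = 0 (mod 324)
174^64 ≡ 0^2 = 0 (mod 324)
174^128 ≡ 0^2 = 0 (mod 324)
174^256 ≡ 0^2 = 0 (mod 324)
174^512 ≡ 0^2 = 0 (mod 324)
174^592 = 174^512 × 174^64 × 174^16 ≡ 0 × 0 × 0 (mod 324).
Accumulate the product:
0 × 0 = 0
0 × 0 = 0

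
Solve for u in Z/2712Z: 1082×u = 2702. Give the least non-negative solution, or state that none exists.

gcd(1082, 2712) = 2, and 2 | 2702, so solutions exist.
Divide through by 2: 541×u = 1351 (mod 1356).
541⁻¹ ≡ 193 (mod 1356).
u ≡ 193×1351 ≡ 391 (mod 1356).
The smallest non-negative solution is u = 391.

391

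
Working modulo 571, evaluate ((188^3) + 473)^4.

4

(188)^3 ≡ 516 (mod 571)
516 + 473 = 989 ≡ 418 (mod 571)
(418)^4 ≡ 4 (mod 571)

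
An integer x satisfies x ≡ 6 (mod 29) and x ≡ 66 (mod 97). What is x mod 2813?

2297

29⁻¹ mod 97: 29×87 ≡ 1 (mod 97), so 29⁻¹ ≡ 87.
x = 6 + 29×((66 − 6)×87 mod 97) = 6 + 29×79 = 2297.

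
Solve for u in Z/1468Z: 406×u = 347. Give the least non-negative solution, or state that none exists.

gcd(406, 1468) = 2, and 2 does not divide 347.
So the congruence has no solution.

no solution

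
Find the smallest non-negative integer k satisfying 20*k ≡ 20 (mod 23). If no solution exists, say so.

gcd(20, 23) = 1, so a unique solution mod 23 exists.
20⁻¹ ≡ 15 (mod 23).
k ≡ 15*20 ≡ 1 (mod 23).

1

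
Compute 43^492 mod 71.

3

Compute successive squares:
43^1 ≡ 43 (mod 71)
43^2 ≡ 43^2 = 1849 ≡ 3 (mod 71)
43^4 ≡ 3^2 = 9 (mod 71)
43^8 ≡ 9^2 = 81 ≡ 10 (mod 71)
43^16 ≡ 10^2 = 100 ≡ 29 (mod 71)
43^32 ≡ 29^2 = 841 ≡ 60 (mod 71)
43^64 ≡ 60^2 = 3600 ≡ 50 (mod 71)
43^128 ≡ 50^2 = 2500 ≡ 15 (mod 71)
43^256 ≡ 15^2 = 225 ≡ 12 (mod 71)
43^492 = 43^256 × 43^128 × 43^64 × 43^32 × 43^8 × 43^4 ≡ 12 × 15 × 50 × 60 × 10 × 9 (mod 71).
Accumulate the product:
12 × 15 = 180 ≡ 38
38 × 50 = 1900 ≡ 54
54 × 60 = 3240 ≡ 45
45 × 10 = 450 ≡ 24
24 × 9 = 216 ≡ 3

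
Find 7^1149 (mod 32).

By square-and-multiply:
7^1 ≡ 7 (mod 32)
7^2 ≡ 7^2 = 49 ≡ 17 (mod 32)
7^4 ≡ 17^2 = 289 ≡ 1 (mod 32)
7^8 ≡ 1^2 = 1 (mod 32)
7^16 ≡ 1^2 = 1 (mod 32)
7^32 ≡ 1^2 = 1 (mod 32)
7^64 ≡ 1^2 = 1 (mod 32)
7^128 ≡ 1^2 = 1 (mod 32)
7^256 ≡ 1^2 = 1 (mod 32)
7^512 ≡ 1^2 = 1 (mod 32)
7^1024 ≡ 1^2 = 1 (mod 32)
7^1149 = 7^1024 * 7^64 * 7^32 * 7^16 * 7^8 * 7^4 * 7^1 ≡ 1 * 1 * 1 * 1 * 1 * 1 * 7 (mod 32).
Accumulate the product:
1 * 1 = 1
1 * 1 = 1
1 * 1 = 1
1 * 1 = 1
1 * 1 = 1
1 * 7 = 7

7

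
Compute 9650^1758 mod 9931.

3993

1758 in binary is 11011011110, i.e. 1758 = 1024 + 512 + 128 + 64 + 16 + 8 + 4 + 2.
9650^1 ≡ 9650 (mod 9931)
9650^2 ≡ 9650^2 = 93122500 ≡ 9444 (mod 9931)
9650^4 ≡ 9444^2 = 89189136 ≡ 8756 (mod 9931)
9650^8 ≡ 8756^2 = 76667536 ≡ 216 (mod 9931)
9650^16 ≡ 216^2 = 46656 ≡ 6932 (mod 9931)
9650^32 ≡ 6932^2 = 48052624 ≡ 6446 (mod 9931)
9650^64 ≡ 6446^2 = 41550916 ≡ 9543 (mod 9931)
9650^128 ≡ 9543^2 = 91068849 ≡ 1579 (mod 9931)
9650^256 ≡ 1579^2 = 2493241 ≡ 560 (mod 9931)
9650^512 ≡ 560^2 = 313600 ≡ 5739 (mod 9931)
9650^1024 ≡ 5739^2 = 32936121 ≡ 4925 (mod 9931)
9650^1758 = 9650^1024 × 9650^512 × 9650^128 × 9650^64 × 9650^16 × 9650^8 × 9650^4 × 9650^2 ≡ 4925 × 5739 × 1579 × 9543 × 6932 × 216 × 8756 × 9444 (mod 9931).
Accumulate the product:
4925 × 5739 = 28264575 ≡ 949
949 × 1579 = 1498471 ≡ 8821
8821 × 9543 = 84178803 ≡ 3647
3647 × 6932 = 25281004 ≡ 6609
6609 × 216 = 1427544 ≡ 7411
7411 × 8756 = 64890716 ≡ 1562
1562 × 9444 = 14751528 ≡ 3993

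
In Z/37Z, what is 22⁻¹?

32

37 = 1·22 + 15
22 = 1·15 + 7
15 = 2·7 + 1
7 = 7·1 + 0
gcd(22, 37) = 1, so the inverse exists.
Back-substitute for 1:
1 = 1·15 − 2·7
  = −2·22 + 3·15
  = 3·37 − 5·22
So 22⁻¹ ≡ −5 ≡ 32 (mod 37).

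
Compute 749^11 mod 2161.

By square-and-multiply:
11 in binary is 1011, i.e. 11 = 8 + 2 + 1.
749^1 ≡ 749 (mod 2161)
749^2 ≡ 749^2 = 561001 ≡ 1302 (mod 2161)
749^4 ≡ 1302^2 = 1695204 ≡ 980 (mod 2161)
749^8 ≡ 980^2 = 960400 ≡ 916 (mod 2161)
749^11 = 749^8 * 749^2 * 749^1 ≡ 916 * 1302 * 749 (mod 2161).
Accumulate the product:
916 * 1302 = 1192632 ≡ 1921
1921 * 749 = 1438829 ≡ 1764

1764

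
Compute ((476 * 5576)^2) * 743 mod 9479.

476 * 5576 = 2654176 ≡ 56 (mod 9479)
(56)^2 ≡ 3136 (mod 9479)
3136 * 743 = 2330048 ≡ 7693 (mod 9479)

7693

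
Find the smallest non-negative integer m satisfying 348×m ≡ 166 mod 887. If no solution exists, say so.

393

gcd(348, 887) = 1, so a unique solution mod 887 exists.
348⁻¹ ≡ 339 (mod 887).
m ≡ 339×166 ≡ 393 (mod 887).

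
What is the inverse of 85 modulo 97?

Run the extended Euclidean algorithm:
97 = 1*85 + 12
85 = 7*12 + 1
12 = 12*1 + 0
gcd(85, 97) = 1, so the inverse exists.
Bézout: 1 = −7*97 + 8*85.
So 85⁻¹ ≡ 8 (mod 97).

8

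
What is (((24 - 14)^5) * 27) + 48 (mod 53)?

24 - 14 = 10
(10)^5 ≡ 42 (mod 53)
42 * 27 = 1134 ≡ 21 (mod 53)
21 + 48 = 69 ≡ 16 (mod 53)

16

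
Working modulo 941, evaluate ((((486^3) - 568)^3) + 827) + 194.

549

(486)^3 ≡ 548 (mod 941)
548 - 568 = -20 ≡ 921 (mod 941)
(921)^3 ≡ 469 (mod 941)
469 + 827 = 1296 ≡ 355 (mod 941)
355 + 194 = 549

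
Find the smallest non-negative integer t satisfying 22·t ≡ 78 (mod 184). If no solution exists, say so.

37

gcd(22, 184) = 2, and 2 | 78, so solutions exist.
Divide through by 2: 11·t ≡ 39 mod 92.
11⁻¹ ≡ 67 (mod 92).
t ≡ 67·39 ≡ 37 (mod 92).
The smallest non-negative solution is t = 37.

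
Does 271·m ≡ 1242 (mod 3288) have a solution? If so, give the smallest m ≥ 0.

1230

gcd(271, 3288) = 1, so a unique solution mod 3288 exists.
271⁻¹ ≡ 1735 (mod 3288).
m ≡ 1735·1242 ≡ 1230 (mod 3288).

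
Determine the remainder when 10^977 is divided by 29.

27

Using repeated squaring:
977 in binary is 1111010001, i.e. 977 = 512 + 256 + 128 + 64 + 16 + 1.
10^1 ≡ 10 (mod 29)
10^2 ≡ 10^2 = 100 ≡ 13 (mod 29)
10^4 ≡ 13^2 = 169 ≡ 24 (mod 29)
10^8 ≡ 24^2 = 576 ≡ 25 (mod 29)
10^16 ≡ 25^2 = 625 ≡ 16 (mod 29)
10^32 ≡ 16^2 = 256 ≡ 24 (mod 29)
10^64 ≡ 24^2 = 576 ≡ 25 (mod 29)
10^128 ≡ 25^2 = 625 ≡ 16 (mod 29)
10^256 ≡ 16^2 = 256 ≡ 24 (mod 29)
10^512 ≡ 24^2 = 576 ≡ 25 (mod 29)
10^977 = 10^512 * 10^256 * 10^128 * 10^64 * 10^16 * 10^1 ≡ 25 * 24 * 16 * 25 * 16 * 10 (mod 29).
Accumulate the product:
25 * 24 = 600 ≡ 20
20 * 16 = 320 ≡ 1
1 * 25 = 25
25 * 16 = 400 ≡ 23
23 * 10 = 230 ≡ 27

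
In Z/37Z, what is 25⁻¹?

3

37 = 1×25 + 12
25 = 2×12 + 1
12 = 12×1 + 0
gcd(25, 37) = 1, so the inverse exists.
Bézout: 1 = −2×37 + 3×25.
So 25⁻¹ ≡ 3 (mod 37).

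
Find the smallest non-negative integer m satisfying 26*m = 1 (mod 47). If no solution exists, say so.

gcd(26, 47) = 1, so a unique solution mod 47 exists.
26⁻¹ ≡ 38 (mod 47).
m ≡ 38*1 ≡ 38 (mod 47).

38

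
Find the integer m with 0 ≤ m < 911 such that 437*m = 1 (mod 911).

517

Apply the Euclidean algorithm and back-substitute:
911 = 2·437 + 37
437 = 11·37 + 30
37 = 1·30 + 7
30 = 4·7 + 2
7 = 3·2 + 1
2 = 2·1 + 0
gcd(437, 911) = 1, so the inverse exists.
Back-substitute for 1:
1 = 1·7 − 3·2
  = −3·30 + 13·7
  = 13·37 − 16·30
  = −16·437 + 189·37
  = 189·911 − 394·437
So 437⁻¹ ≡ −394 ≡ 517 (mod 911).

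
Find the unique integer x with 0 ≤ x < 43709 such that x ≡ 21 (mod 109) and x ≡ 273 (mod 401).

11902

109⁻¹ mod 401: 109*298 ≡ 1 (mod 401), so 109⁻¹ ≡ 298.
x = 21 + 109*((273 − 21)*298 mod 401) = 21 + 109*109 = 11902.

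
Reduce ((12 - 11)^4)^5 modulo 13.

1

12 - 11 = 1
(1)^4 ≡ 1 (mod 13)
(1)^5 ≡ 1 (mod 13)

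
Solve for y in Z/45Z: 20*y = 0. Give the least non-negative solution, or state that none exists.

0

gcd(20, 45) = 5, and 5 | 0, so solutions exist.
Divide through by 5: 4*y ≡ 0 mod 9.
4⁻¹ ≡ 7 (mod 9).
y ≡ 7*0 ≡ 0 (mod 9).
The smallest non-negative solution is y = 0.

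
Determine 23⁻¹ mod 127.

116

Run the extended Euclidean algorithm:
127 = 5·23 + 12
23 = 1·12 + 11
12 = 1·11 + 1
11 = 11·1 + 0
gcd(23, 127) = 1, so the inverse exists.
Bézout: 1 = 2·127 − 11·23.
So 23⁻¹ ≡ −11 ≡ 116 (mod 127).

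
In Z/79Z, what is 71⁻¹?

69

Apply the Euclidean algorithm and back-substitute:
79 = 1·71 + 8
71 = 8·8 + 7
8 = 1·7 + 1
7 = 7·1 + 0
gcd(71, 79) = 1, so the inverse exists.
Bézout: 1 = 9·79 − 10·71.
So 71⁻¹ ≡ −10 ≡ 69 (mod 79).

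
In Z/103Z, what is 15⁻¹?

103 = 6·15 + 13
15 = 1·13 + 2
13 = 6·2 + 1
2 = 2·1 + 0
gcd(15, 103) = 1, so the inverse exists.
Bézout: 1 = 7·103 − 48·15.
So 15⁻¹ ≡ −48 ≡ 55 (mod 103).

55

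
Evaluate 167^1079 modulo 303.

74

Compute successive squares:
1079 in binary is 10000110111, i.e. 1079 = 1024 + 32 + 16 + 4 + 2 + 1.
167^1 ≡ 167 (mod 303)
167^2 ≡ 167^2 = 27889 ≡ 13 (mod 303)
167^4 ≡ 13^2 = 169 (mod 303)
167^8 ≡ 169^2 = 28561 ≡ 79 (mod 303)
167^16 ≡ 79^2 = 6241 ≡ 181 (mod 303)
167^32 ≡ 181^2 = 32761 ≡ 37 (mod 303)
167^64 ≡ 37^2 = 1369 ≡ 157 (mod 303)
167^128 ≡ 157^2 = 24649 ≡ 106 (mod 303)
167^256 ≡ 106^2 = 11236 ≡ 25 (mod 303)
167^512 ≡ 25^2 = 625 ≡ 19 (mod 303)
167^1024 ≡ 19^2 = 361 ≡ 58 (mod 303)
167^1079 = 167^1024 × 167^32 × 167^16 × 167^4 × 167^2 × 167^1 ≡ 58 × 37 × 181 × 169 × 13 × 167 (mod 303).
Accumulate the product:
58 × 37 = 2146 ≡ 25
25 × 181 = 4525 ≡ 283
283 × 169 = 47827 ≡ 256
256 × 13 = 3328 ≡ 298
298 × 167 = 49766 ≡ 74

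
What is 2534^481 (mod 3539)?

905

Using repeated squaring:
2534^1 ≡ 2534 (mod 3539)
2534^2 ≡ 2534^2 = 6421156 ≡ 1410 (mod 3539)
2534^4 ≡ 1410^2 = 1988100 ≡ 2721 (mod 3539)
2534^8 ≡ 2721^2 = 7403841 ≡ 253 (mod 3539)
2534^16 ≡ 253^2 = 64009 ≡ 307 (mod 3539)
2534^32 ≡ 307^2 = 94249 ≡ 2235 (mod 3539)
2534^64 ≡ 2235^2 = 4995225 ≡ 1696 (mod 3539)
2534^128 ≡ 1696^2 = 2876416 ≡ 2748 (mod 3539)
2534^256 ≡ 2748^2 = 7551504 ≡ 2817 (mod 3539)
2534^481 = 2534^256 * 2534^128 * 2534^64 * 2534^32 * 2534^1 ≡ 2817 * 2748 * 1696 * 2235 * 2534 (mod 3539).
Accumulate the product:
2817 * 2748 = 7741116 ≡ 1323
1323 * 1696 = 2243808 ≡ 82
82 * 2235 = 183270 ≡ 2781
2781 * 2534 = 7047054 ≡ 905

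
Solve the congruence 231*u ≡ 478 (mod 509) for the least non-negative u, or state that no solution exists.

467

gcd(231, 509) = 1, so a unique solution mod 509 exists.
231⁻¹ ≡ 379 (mod 509).
u ≡ 379*478 ≡ 467 (mod 509).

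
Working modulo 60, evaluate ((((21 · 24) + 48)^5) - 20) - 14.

38

21 · 24 = 504 ≡ 24 (mod 60)
24 + 48 = 72 ≡ 12 (mod 60)
(12)^5 ≡ 12 (mod 60)
12 - 20 = -8 ≡ 52 (mod 60)
52 - 14 = 38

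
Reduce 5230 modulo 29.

5230 = 180·29 + 10, so 5230 ≡ 10 (mod 29).

10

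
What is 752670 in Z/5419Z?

752670 = 138*5419 + 4848, so 752670 ≡ 4848 (mod 5419).

4848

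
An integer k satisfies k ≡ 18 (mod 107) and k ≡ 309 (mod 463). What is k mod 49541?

29015

107⁻¹ mod 463: 107·238 ≡ 1 (mod 463), so 107⁻¹ ≡ 238.
k = 18 + 107·((309 − 18)·238 mod 463) = 18 + 107·271 = 29015.
Check: 29015 mod 107 = 18, 29015 mod 463 = 309. ✓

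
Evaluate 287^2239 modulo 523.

166

2239 in binary is 100010111111, i.e. 2239 = 2048 + 128 + 32 + 16 + 8 + 4 + 2 + 1.
287^1 ≡ 287 (mod 523)
287^2 ≡ 287^2 = 82369 ≡ 258 (mod 523)
287^4 ≡ 258^2 = 66564 ≡ 143 (mod 523)
287^8 ≡ 143^2 = 20449 ≡ 52 (mod 523)
287^16 ≡ 52^2 = 2704 ≡ 89 (mod 523)
287^32 ≡ 89^2 = 7921 ≡ 76 (mod 523)
287^64 ≡ 76^2 = 5776 ≡ 23 (mod 523)
287^128 ≡ 23^2 = 529 ≡ 6 (mod 523)
287^256 ≡ 6^2 = 36 (mod 523)
287^512 ≡ 36^2 = 1296 ≡ 250 (mod 523)
287^1024 ≡ 250^2 = 62500 ≡ 263 (mod 523)
287^2048 ≡ 263^2 = 69169 ≡ 133 (mod 523)
287^2239 = 287^2048 × 287^128 × 287^32 × 287^16 × 287^8 × 287^4 × 287^2 × 287^1 ≡ 133 × 6 × 76 × 89 × 52 × 143 × 258 × 287 (mod 523).
Accumulate the product:
133 × 6 = 798 ≡ 275
275 × 76 = 20900 ≡ 503
503 × 89 = 44767 ≡ 312
312 × 52 = 16224 ≡ 11
11 × 143 = 1573 ≡ 4
4 × 258 = 1032 ≡ 509
509 × 287 = 146083 ≡ 166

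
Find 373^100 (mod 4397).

Using repeated squaring:
100 in binary is 1100100, i.e. 100 = 64 + 32 + 4.
373^1 ≡ 373 (mod 4397)
373^2 ≡ 373^2 = 139129 ≡ 2822 (mod 4397)
373^4 ≡ 2822^2 = 7963684 ≡ 717 (mod 4397)
373^8 ≡ 717^2 = 514089 ≡ 4037 (mod 4397)
373^16 ≡ 4037^2 = 16297369 ≡ 2087 (mod 4397)
373^32 ≡ 2087^2 = 4355569 ≡ 2539 (mod 4397)
373^64 ≡ 2539^2 = 6446521 ≡ 519 (mod 4397)
373^100 = 373^64 × 373^32 × 373^4 ≡ 519 × 2539 × 717 (mod 4397).
Accumulate the product:
519 × 2539 = 1317741 ≡ 3038
3038 × 717 = 2178246 ≡ 1731

1731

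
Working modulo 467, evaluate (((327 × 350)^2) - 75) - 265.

418

327 × 350 = 114450 ≡ 35 (mod 467)
(35)^2 ≡ 291 (mod 467)
291 - 75 = 216
216 - 265 = -49 ≡ 418 (mod 467)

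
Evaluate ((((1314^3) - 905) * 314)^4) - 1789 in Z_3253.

(1314)^3 ≡ 848 (mod 3253)
848 - 905 = -57 ≡ 3196 (mod 3253)
3196 * 314 = 1003544 ≡ 1620 (mod 3253)
(1620)^4 ≡ 2395 (mod 3253)
2395 - 1789 = 606

606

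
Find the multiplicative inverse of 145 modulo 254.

247

Run the extended Euclidean algorithm:
254 = 1*145 + 109
145 = 1*109 + 36
109 = 3*36 + 1
36 = 36*1 + 0
gcd(145, 254) = 1, so the inverse exists.
Bézout: 1 = 4*254 − 7*145.
So 145⁻¹ ≡ −7 ≡ 247 (mod 254).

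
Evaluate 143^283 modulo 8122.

Using repeated squaring:
283 in binary is 100011011, i.e. 283 = 256 + 16 + 8 + 2 + 1.
143^1 ≡ 143 (mod 8122)
143^2 ≡ 143^2 = 20449 ≡ 4205 (mod 8122)
143^4 ≡ 4205^2 = 17682025 ≡ 431 (mod 8122)
143^8 ≡ 431^2 = 185761 ≡ 7077 (mod 8122)
143^16 ≡ 7077^2 = 50083929 ≡ 3677 (mod 8122)
143^32 ≡ 3677^2 = 13520329 ≡ 5321 (mod 8122)
143^64 ≡ 5321^2 = 28313041 ≡ 7871 (mod 8122)
143^128 ≡ 7871^2 = 61952641 ≡ 6147 (mod 8122)
143^256 ≡ 6147^2 = 37785609 ≡ 2065 (mod 8122)
143^283 = 143^256 × 143^16 × 143^8 × 143^2 × 143^1 ≡ 2065 × 3677 × 7077 × 4205 × 143 (mod 8122).
Accumulate the product:
2065 × 3677 = 7593005 ≡ 7057
7057 × 7077 = 49942389 ≡ 211
211 × 4205 = 887255 ≡ 1957
1957 × 143 = 279851 ≡ 3703

3703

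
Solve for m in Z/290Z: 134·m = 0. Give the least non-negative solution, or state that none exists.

0

gcd(134, 290) = 2, and 2 | 0, so solutions exist.
Divide through by 2: 67·m ≡ 0 mod 145.
67⁻¹ ≡ 13 (mod 145).
m ≡ 13·0 ≡ 0 (mod 145).
The smallest non-negative solution is m = 0.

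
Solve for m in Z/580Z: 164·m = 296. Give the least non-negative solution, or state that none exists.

69

gcd(164, 580) = 4, and 4 | 296, so solutions exist.
Divide through by 4: 41·m ≡ 74 mod 145.
41⁻¹ ≡ 46 (mod 145).
m ≡ 46·74 ≡ 69 (mod 145).
The smallest non-negative solution is m = 69.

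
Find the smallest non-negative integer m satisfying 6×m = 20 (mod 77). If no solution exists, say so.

gcd(6, 77) = 1, so a unique solution mod 77 exists.
6⁻¹ ≡ 13 (mod 77).
m ≡ 13×20 ≡ 29 (mod 77).

29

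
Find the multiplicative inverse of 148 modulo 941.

941 = 6*148 + 53
148 = 2*53 + 42
53 = 1*42 + 11
42 = 3*11 + 9
11 = 1*9 + 2
9 = 4*2 + 1
2 = 2*1 + 0
gcd(148, 941) = 1, so the inverse exists.
Bézout: 1 = −67*941 + 426*148.
So 148⁻¹ ≡ 426 (mod 941).

426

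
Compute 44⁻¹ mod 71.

21

By the extended Euclidean algorithm:
71 = 1*44 + 27
44 = 1*27 + 17
27 = 1*17 + 10
17 = 1*10 + 7
10 = 1*7 + 3
7 = 2*3 + 1
3 = 3*1 + 0
gcd(44, 71) = 1, so the inverse exists.
Bézout: 1 = −13*71 + 21*44.
So 44⁻¹ ≡ 21 (mod 71).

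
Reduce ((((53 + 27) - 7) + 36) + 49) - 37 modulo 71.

50

53 + 27 = 80 ≡ 9 (mod 71)
9 - 7 = 2
2 + 36 = 38
38 + 49 = 87 ≡ 16 (mod 71)
16 - 37 = -21 ≡ 50 (mod 71)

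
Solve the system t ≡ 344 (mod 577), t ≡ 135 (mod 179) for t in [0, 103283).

577⁻¹ mod 179: 577×94 ≡ 1 (mod 179), so 577⁻¹ ≡ 94.
t = 344 + 577×((135 − 344)×94 mod 179) = 344 + 577×44 = 25732.

25732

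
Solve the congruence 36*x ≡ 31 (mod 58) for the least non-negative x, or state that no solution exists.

gcd(36, 58) = 2, and 2 does not divide 31.
So the congruence has no solution.

no solution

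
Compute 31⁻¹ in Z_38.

Apply the Euclidean algorithm and back-substitute:
38 = 1*31 + 7
31 = 4*7 + 3
7 = 2*3 + 1
3 = 3*1 + 0
gcd(31, 38) = 1, so the inverse exists.
Back-substitute for 1:
1 = 1*7 − 2*3
  = −2*31 + 9*7
  = 9*38 − 11*31
So 31⁻¹ ≡ −11 ≡ 27 (mod 38).

27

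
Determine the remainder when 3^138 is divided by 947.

461

138 in binary is 10001010, i.e. 138 = 128 + 8 + 2.
3^1 ≡ 3 (mod 947)
3^2 ≡ 3^2 = 9 (mod 947)
3^4 ≡ 9^2 = 81 (mod 947)
3^8 ≡ 81^2 = 6561 ≡ 879 (mod 947)
3^16 ≡ 879^2 = 772641 ≡ 836 (mod 947)
3^32 ≡ 836^2 = 698896 ≡ 10 (mod 947)
3^64 ≡ 10^2 = 100 (mod 947)
3^128 ≡ 100^2 = 10000 ≡ 530 (mod 947)
3^138 = 3^128 * 3^8 * 3^2 ≡ 530 * 879 * 9 (mod 947).
Accumulate the product:
530 * 879 = 465870 ≡ 893
893 * 9 = 8037 ≡ 461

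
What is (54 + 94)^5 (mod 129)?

73

54 + 94 = 148 ≡ 19 (mod 129)
(19)^5 ≡ 73 (mod 129)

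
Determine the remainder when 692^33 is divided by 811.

693

Compute successive squares:
33 in binary is 100001, i.e. 33 = 32 + 1.
692^1 ≡ 692 (mod 811)
692^2 ≡ 692^2 = 478864 ≡ 374 (mod 811)
692^4 ≡ 374^2 = 139876 ≡ 384 (mod 811)
692^8 ≡ 384^2 = 147456 ≡ 665 (mod 811)
692^16 ≡ 665^2 = 442225 ≡ 230 (mod 811)
692^32 ≡ 230^2 = 52900 ≡ 185 (mod 811)
692^33 = 692^32 * 692^1 ≡ 185 * 692 (mod 811).
185 * 692 = 128020 ≡ 693 (mod 811).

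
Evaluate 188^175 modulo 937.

238

188^1 ≡ 188 (mod 937)
188^2 ≡ 188^2 = 35344 ≡ 675 (mod 937)
188^4 ≡ 675^2 = 455625 ≡ 243 (mod 937)
188^8 ≡ 243^2 = 59049 ≡ 18 (mod 937)
188^16 ≡ 18^2 = 324 (mod 937)
188^32 ≡ 324^2 = 104976 ≡ 32 (mod 937)
188^64 ≡ 32^2 = 1024 ≡ 87 (mod 937)
188^128 ≡ 87^2 = 7569 ≡ 73 (mod 937)
188^175 = 188^128 × 188^32 × 188^8 × 188^4 × 188^2 × 188^1 ≡ 73 × 32 × 18 × 243 × 675 × 188 (mod 937).
Accumulate the product:
73 × 32 = 2336 ≡ 462
462 × 18 = 8316 ≡ 820
820 × 243 = 199260 ≡ 616
616 × 675 = 415800 ≡ 709
709 × 188 = 133292 ≡ 238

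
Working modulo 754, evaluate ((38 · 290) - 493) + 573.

544

38 · 290 = 11020 ≡ 464 (mod 754)
464 - 493 = -29 ≡ 725 (mod 754)
725 + 573 = 1298 ≡ 544 (mod 754)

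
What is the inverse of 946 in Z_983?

By the extended Euclidean algorithm:
983 = 1*946 + 37
946 = 25*37 + 21
37 = 1*21 + 16
21 = 1*16 + 5
16 = 3*5 + 1
5 = 5*1 + 0
gcd(946, 983) = 1, so the inverse exists.
Back-substitute for 1:
1 = 1*16 − 3*5
  = −3*21 + 4*16
  = 4*37 − 7*21
  = −7*946 + 179*37
  = 179*983 − 186*946
So 946⁻¹ ≡ −186 ≡ 797 (mod 983).

797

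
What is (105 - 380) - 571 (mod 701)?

105 - 380 = -275 ≡ 426 (mod 701)
426 - 571 = -145 ≡ 556 (mod 701)

556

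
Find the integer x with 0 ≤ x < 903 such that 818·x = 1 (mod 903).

903 = 1*818 + 85
818 = 9*85 + 53
85 = 1*53 + 32
53 = 1*32 + 21
32 = 1*21 + 11
21 = 1*11 + 10
11 = 1*10 + 1
10 = 10*1 + 0
gcd(818, 903) = 1, so the inverse exists.
Back-substitute for 1:
1 = 1*11 − 1*10
  = −1*21 + 2*11
  = 2*32 − 3*21
  = −3*53 + 5*32
  = 5*85 − 8*53
  = −8*818 + 77*85
  = 77*903 − 85*818
So 818⁻¹ ≡ −85 ≡ 818 (mod 903).

818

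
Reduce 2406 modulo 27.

2406 = 89*27 + 3, so 2406 ≡ 3 (mod 27).

3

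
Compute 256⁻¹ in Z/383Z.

383 = 1×256 + 127
256 = 2×127 + 2
127 = 63×2 + 1
2 = 2×1 + 0
gcd(256, 383) = 1, so the inverse exists.
Bézout: 1 = 127×383 − 190×256.
So 256⁻¹ ≡ −190 ≡ 193 (mod 383).

193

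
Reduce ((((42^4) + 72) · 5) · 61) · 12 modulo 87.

60

(42)^4 ≡ 54 (mod 87)
54 + 72 = 126 ≡ 39 (mod 87)
39 · 5 = 195 ≡ 21 (mod 87)
21 · 61 = 1281 ≡ 63 (mod 87)
63 · 12 = 756 ≡ 60 (mod 87)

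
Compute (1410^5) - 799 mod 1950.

1751

(1410)^5 ≡ 600 (mod 1950)
600 - 799 = -199 ≡ 1751 (mod 1950)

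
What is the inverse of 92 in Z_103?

Apply the Euclidean algorithm and back-substitute:
103 = 1×92 + 11
92 = 8×11 + 4
11 = 2×4 + 3
4 = 1×3 + 1
3 = 3×1 + 0
gcd(92, 103) = 1, so the inverse exists.
Back-substitute for 1:
1 = 1×4 − 1×3
  = −1×11 + 3×4
  = 3×92 − 25×11
  = −25×103 + 28×92
So 92⁻¹ ≡ 28 (mod 103).

28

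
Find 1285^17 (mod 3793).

Using repeated squaring:
1285^1 ≡ 1285 (mod 3793)
1285^2 ≡ 1285^2 = 1651225 ≡ 1270 (mod 3793)
1285^4 ≡ 1270^2 = 1612900 ≡ 875 (mod 3793)
1285^8 ≡ 875^2 = 765625 ≡ 3232 (mod 3793)
1285^16 ≡ 3232^2 = 10445824 ≡ 3695 (mod 3793)
1285^17 = 1285^16 · 1285^1 ≡ 3695 · 1285 (mod 3793).
3695 · 1285 = 4748075 ≡ 3032 (mod 3793).

3032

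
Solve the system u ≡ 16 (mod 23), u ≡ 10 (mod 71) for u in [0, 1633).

223

23⁻¹ mod 71: 23×34 ≡ 1 (mod 71), so 23⁻¹ ≡ 34.
u = 16 + 23×((10 − 16)×34 mod 71) = 16 + 23×9 = 223.
Check: 223 mod 23 = 16, 223 mod 71 = 10. ✓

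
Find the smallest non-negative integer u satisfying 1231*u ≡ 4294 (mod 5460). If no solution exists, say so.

gcd(1231, 5460) = 1, so a unique solution mod 5460 exists.
1231⁻¹ ≡ 3331 (mod 5460).
u ≡ 3331*4294 ≡ 3574 (mod 5460).

3574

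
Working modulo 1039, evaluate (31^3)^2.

271

(31)^3 ≡ 699 (mod 1039)
(699)^2 ≡ 271 (mod 1039)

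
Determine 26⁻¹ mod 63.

17

63 = 2·26 + 11
26 = 2·11 + 4
11 = 2·4 + 3
4 = 1·3 + 1
3 = 3·1 + 0
gcd(26, 63) = 1, so the inverse exists.
Back-substitute for 1:
1 = 1·4 − 1·3
  = −1·11 + 3·4
  = 3·26 − 7·11
  = −7·63 + 17·26
So 26⁻¹ ≡ 17 (mod 63).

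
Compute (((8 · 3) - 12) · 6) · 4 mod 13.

2

8 · 3 = 24 ≡ 11 (mod 13)
11 - 12 = -1 ≡ 12 (mod 13)
12 · 6 = 72 ≡ 7 (mod 13)
7 · 4 = 28 ≡ 2 (mod 13)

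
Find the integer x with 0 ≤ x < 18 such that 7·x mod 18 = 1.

18 = 2×7 + 4
7 = 1×4 + 3
4 = 1×3 + 1
3 = 3×1 + 0
gcd(7, 18) = 1, so the inverse exists.
Bézout: 1 = 2×18 − 5×7.
So 7⁻¹ ≡ −5 ≡ 13 (mod 18).

13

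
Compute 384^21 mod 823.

By square-and-multiply:
21 in binary is 10101, i.e. 21 = 16 + 4 + 1.
384^1 ≡ 384 (mod 823)
384^2 ≡ 384^2 = 147456 ≡ 139 (mod 823)
384^4 ≡ 139^2 = 19321 ≡ 392 (mod 823)
384^8 ≡ 392^2 = 153664 ≡ 586 (mod 823)
384^16 ≡ 586^2 = 343396 ≡ 205 (mod 823)
384^21 = 384^16 * 384^4 * 384^1 ≡ 205 * 392 * 384 (mod 823).
Accumulate the product:
205 * 392 = 80360 ≡ 529
529 * 384 = 203136 ≡ 678

678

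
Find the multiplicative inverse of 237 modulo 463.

463 = 1*237 + 226
237 = 1*226 + 11
226 = 20*11 + 6
11 = 1*6 + 5
6 = 1*5 + 1
5 = 5*1 + 0
gcd(237, 463) = 1, so the inverse exists.
Back-substitute for 1:
1 = 1*6 − 1*5
  = −1*11 + 2*6
  = 2*226 − 41*11
  = −41*237 + 43*226
  = 43*463 − 84*237
So 237⁻¹ ≡ −84 ≡ 379 (mod 463).

379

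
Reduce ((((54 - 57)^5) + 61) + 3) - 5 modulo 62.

54 - 57 = -3 ≡ 59 (mod 62)
(59)^5 ≡ 5 (mod 62)
5 + 61 = 66 ≡ 4 (mod 62)
4 + 3 = 7
7 - 5 = 2

2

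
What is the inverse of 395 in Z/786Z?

786 = 1*395 + 391
395 = 1*391 + 4
391 = 97*4 + 3
4 = 1*3 + 1
3 = 3*1 + 0
gcd(395, 786) = 1, so the inverse exists.
Bézout: 1 = −99*786 + 197*395.
So 395⁻¹ ≡ 197 (mod 786).

197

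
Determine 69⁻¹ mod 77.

Apply the Euclidean algorithm and back-substitute:
77 = 1·69 + 8
69 = 8·8 + 5
8 = 1·5 + 3
5 = 1·3 + 2
3 = 1·2 + 1
2 = 2·1 + 0
gcd(69, 77) = 1, so the inverse exists.
Back-substitute for 1:
1 = 1·3 − 1·2
  = −1·5 + 2·3
  = 2·8 − 3·5
  = −3·69 + 26·8
  = 26·77 − 29·69
So 69⁻¹ ≡ −29 ≡ 48 (mod 77).

48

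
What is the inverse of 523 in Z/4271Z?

49

Run the extended Euclidean algorithm:
4271 = 8*523 + 87
523 = 6*87 + 1
87 = 87*1 + 0
gcd(523, 4271) = 1, so the inverse exists.
Bézout: 1 = −6*4271 + 49*523.
So 523⁻¹ ≡ 49 (mod 4271).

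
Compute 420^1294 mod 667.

Compute successive squares:
1294 in binary is 10100001110, i.e. 1294 = 1024 + 256 + 8 + 4 + 2.
420^1 ≡ 420 (mod 667)
420^2 ≡ 420^2 = 176400 ≡ 312 (mod 667)
420^4 ≡ 312^2 = 97344 ≡ 629 (mod 667)
420^8 ≡ 629^2 = 395641 ≡ 110 (mod 667)
420^16 ≡ 110^2 = 12100 ≡ 94 (mod 667)
420^32 ≡ 94^2 = 8836 ≡ 165 (mod 667)
420^64 ≡ 165^2 = 27225 ≡ 545 (mod 667)
420^128 ≡ 545^2 = 297025 ≡ 210 (mod 667)
420^256 ≡ 210^2 = 44100 ≡ 78 (mod 667)
420^512 ≡ 78^2 = 6084 ≡ 81 (mod 667)
420^1024 ≡ 81^2 = 6561 ≡ 558 (mod 667)
420^1294 = 420^1024 · 420^256 · 420^8 · 420^4 · 420^2 ≡ 558 · 78 · 110 · 629 · 312 (mod 667).
Accumulate the product:
558 · 78 = 43524 ≡ 169
169 · 110 = 18590 ≡ 581
581 · 629 = 365449 ≡ 600
600 · 312 = 187200 ≡ 440

440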